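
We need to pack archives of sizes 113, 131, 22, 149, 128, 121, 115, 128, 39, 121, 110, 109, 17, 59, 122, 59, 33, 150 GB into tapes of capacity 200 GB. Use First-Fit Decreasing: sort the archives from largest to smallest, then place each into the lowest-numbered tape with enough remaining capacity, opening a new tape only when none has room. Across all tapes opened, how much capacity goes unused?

674

Sorted descending: 150, 149, 131, 128, 128, 122, 121, 121, 115, 113, 110, 109, 59, 59, 39, 33, 22, 17.
Put 150 GB in tape 1; 50 GB remain.
Put 149 GB in tape 2; 51 GB remain.
Put 131 GB in tape 3; 69 GB remain.
Put 128 GB in tape 4; 72 GB remain.
Put 128 GB in tape 5; 72 GB remain.
Put 122 GB in tape 6; 78 GB remain.
Put 121 GB in tape 7; 79 GB remain.
Put 121 GB in tape 8; 79 GB remain.
Put 115 GB in tape 9; 85 GB remain.
Put 113 GB in tape 10; 87 GB remain.
Put 110 GB in tape 11; 90 GB remain.
Put 109 GB in tape 12; 91 GB remain.
Put 59 GB in tape 3; 10 GB remain.
Put 59 GB in tape 4; 13 GB remain.
Put 39 GB in tape 1; 11 GB remain.
Put 33 GB in tape 2; 18 GB remain.
Put 22 GB in tape 5; 50 GB remain.
Put 17 GB in tape 2; 1 GB remain.
12 tapes × 200 GB = 2400 GB; used 1726 GB; unused 674 GB.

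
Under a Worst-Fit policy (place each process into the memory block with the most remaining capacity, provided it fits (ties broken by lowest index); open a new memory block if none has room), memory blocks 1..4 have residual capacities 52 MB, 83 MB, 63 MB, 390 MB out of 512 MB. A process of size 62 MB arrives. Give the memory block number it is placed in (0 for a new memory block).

4

Memory blocks with room: memory block 2 (83 MB), memory block 3 (63 MB), memory block 4 (390 MB).
Most room is memory block 4 with 390 MB free.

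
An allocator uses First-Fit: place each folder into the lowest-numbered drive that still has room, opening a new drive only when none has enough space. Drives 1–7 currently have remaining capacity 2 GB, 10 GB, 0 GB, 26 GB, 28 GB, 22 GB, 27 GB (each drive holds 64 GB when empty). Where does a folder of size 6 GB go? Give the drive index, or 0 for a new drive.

2

Drives with room: drive 2 (10 GB), drive 4 (26 GB), drive 5 (28 GB), drive 6 (22 GB), drive 7 (27 GB).
The first with room is drive 2.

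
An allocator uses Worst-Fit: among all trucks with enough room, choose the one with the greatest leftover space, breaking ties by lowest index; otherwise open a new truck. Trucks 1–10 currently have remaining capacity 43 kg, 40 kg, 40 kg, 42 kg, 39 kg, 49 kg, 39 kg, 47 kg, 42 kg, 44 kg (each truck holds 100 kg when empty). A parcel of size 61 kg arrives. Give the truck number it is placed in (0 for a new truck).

No truck has ≥ 61 kg free, so a new truck is opened.

0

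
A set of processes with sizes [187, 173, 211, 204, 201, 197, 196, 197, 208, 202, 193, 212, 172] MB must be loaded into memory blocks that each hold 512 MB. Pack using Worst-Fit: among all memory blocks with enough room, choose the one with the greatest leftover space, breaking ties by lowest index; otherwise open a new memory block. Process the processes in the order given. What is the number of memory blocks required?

Put 187 MB in memory block 1; 325 MB remain.
Put 173 MB in memory block 1; 152 MB remain.
Put 211 MB in memory block 2; 301 MB remain.
Put 204 MB in memory block 2; 97 MB remain.
Put 201 MB in memory block 3; 311 MB remain.
Put 197 MB in memory block 3; 114 MB remain.
Put 196 MB in memory block 4; 316 MB remain.
Put 197 MB in memory block 4; 119 MB remain.
Put 208 MB in memory block 5; 304 MB remain.
Put 202 MB in memory block 5; 102 MB remain.
Put 193 MB in memory block 6; 319 MB remain.
Put 212 MB in memory block 6; 107 MB remain.
Put 172 MB in memory block 7; 340 MB remain.

7 memory blocks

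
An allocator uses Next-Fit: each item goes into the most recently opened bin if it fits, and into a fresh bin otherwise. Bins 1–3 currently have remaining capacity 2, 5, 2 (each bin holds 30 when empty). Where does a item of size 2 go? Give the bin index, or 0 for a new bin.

3

Next-Fit only looks at bin 3, which has 2 free.
2 fits there.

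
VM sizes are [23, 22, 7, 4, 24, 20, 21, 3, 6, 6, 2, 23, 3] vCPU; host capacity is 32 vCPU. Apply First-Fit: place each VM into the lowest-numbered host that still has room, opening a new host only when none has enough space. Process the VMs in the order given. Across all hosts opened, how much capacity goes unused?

23 vCPU → host 1 (remaining 9 vCPU)
22 vCPU → host 2 (remaining 10 vCPU)
7 vCPU → host 1 (remaining 2 vCPU)
4 vCPU → host 2 (remaining 6 vCPU)
24 vCPU → host 3 (remaining 8 vCPU)
20 vCPU → host 4 (remaining 12 vCPU)
21 vCPU → host 5 (remaining 11 vCPU)
3 vCPU → host 2 (remaining 3 vCPU)
6 vCPU → host 3 (remaining 2 vCPU)
6 vCPU → host 4 (remaining 6 vCPU)
2 vCPU → host 1 (remaining 0 vCPU)
23 vCPU → host 6 (remaining 9 vCPU)
3 vCPU → host 2 (remaining 0 vCPU)
6 hosts × 32 vCPU = 192 vCPU; used 164 vCPU; unused 28 vCPU.

28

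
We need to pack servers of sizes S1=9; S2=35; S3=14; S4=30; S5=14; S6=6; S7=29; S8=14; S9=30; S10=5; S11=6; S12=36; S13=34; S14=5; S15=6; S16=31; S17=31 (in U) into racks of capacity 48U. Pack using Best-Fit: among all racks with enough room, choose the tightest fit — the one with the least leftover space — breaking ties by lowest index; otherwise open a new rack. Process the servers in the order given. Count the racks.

9

Put S1 (9U) in rack 1; 39U remain.
Put S2 (35U) in rack 1; 4U remain.
Put S3 (14U) in rack 2; 34U remain.
Put S4 (30U) in rack 2; 4U remain.
Put S5 (14U) in rack 3; 34U remain.
Put S6 (6U) in rack 3; 28U remain.
Put S7 (29U) in rack 4; 19U remain.
Put S8 (14U) in rack 4; 5U remain.
Put S9 (30U) in rack 5; 18U remain.
Put S10 (5U) in rack 4; 0U remain.
Put S11 (6U) in rack 5; 12U remain.
Put S12 (36U) in rack 6; 12U remain.
Put S13 (34U) in rack 7; 14U remain.
Put S14 (5U) in rack 5; 7U remain.
Put S15 (6U) in rack 5; 1U remain.
Put S16 (31U) in rack 8; 17U remain.
Put S17 (31U) in rack 9; 17U remain.
Final racks: [9,35] [14,30] [14,6] [29,14,5] [30,6,5,6] [36] [34] [31] [31].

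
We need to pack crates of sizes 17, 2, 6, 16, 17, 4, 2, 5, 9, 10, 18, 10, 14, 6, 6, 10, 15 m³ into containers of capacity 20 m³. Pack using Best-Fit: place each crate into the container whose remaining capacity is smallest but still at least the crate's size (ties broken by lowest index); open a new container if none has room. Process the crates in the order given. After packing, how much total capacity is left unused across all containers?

13

Put 17 m³ in container 1; 3 m³ remain.
Put 2 m³ in container 1; 1 m³ remain.
Put 6 m³ in container 2; 14 m³ remain.
Put 16 m³ in container 3; 4 m³ remain.
Put 17 m³ in container 4; 3 m³ remain.
Put 4 m³ in container 3; 0 m³ remain.
Put 2 m³ in container 4; 1 m³ remain.
Put 5 m³ in container 2; 9 m³ remain.
Put 9 m³ in container 2; 0 m³ remain.
Put 10 m³ in container 5; 10 m³ remain.
Put 18 m³ in container 6; 2 m³ remain.
Put 10 m³ in container 5; 0 m³ remain.
Put 14 m³ in container 7; 6 m³ remain.
Put 6 m³ in container 7; 0 m³ remain.
Put 6 m³ in container 8; 14 m³ remain.
Put 10 m³ in container 8; 4 m³ remain.
Put 15 m³ in container 9; 5 m³ remain.
9 containers × 20 m³ = 180 m³; used 167 m³; unused 13 m³.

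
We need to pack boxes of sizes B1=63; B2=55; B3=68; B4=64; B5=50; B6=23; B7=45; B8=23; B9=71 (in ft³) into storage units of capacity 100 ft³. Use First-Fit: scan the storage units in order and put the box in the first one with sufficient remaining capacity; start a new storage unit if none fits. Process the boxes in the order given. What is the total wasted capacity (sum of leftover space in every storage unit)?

storage unit 1: place B1 (63 ft³), 37 ft³ left
storage unit 2: place B2 (55 ft³), 45 ft³ left
storage unit 3: place B3 (68 ft³), 32 ft³ left
storage unit 4: place B4 (64 ft³), 36 ft³ left
storage unit 5: place B5 (50 ft³), 50 ft³ left
storage unit 1: place B6 (23 ft³), 14 ft³ left
storage unit 2: place B7 (45 ft³), 0 ft³ left
storage unit 3: place B8 (23 ft³), 9 ft³ left
storage unit 6: place B9 (71 ft³), 29 ft³ left
6 storage units × 100 ft³ = 600 ft³; used 462 ft³; unused 138 ft³.

138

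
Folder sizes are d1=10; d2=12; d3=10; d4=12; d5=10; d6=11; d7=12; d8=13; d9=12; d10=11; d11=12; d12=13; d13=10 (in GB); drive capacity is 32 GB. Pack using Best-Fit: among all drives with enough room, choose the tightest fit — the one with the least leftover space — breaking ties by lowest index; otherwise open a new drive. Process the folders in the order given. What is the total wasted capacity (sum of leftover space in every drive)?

44

drive 1: place d1 (10 GB), 22 GB left
drive 1: place d2 (12 GB), 10 GB left
drive 1: place d3 (10 GB), 0 GB left
drive 2: place d4 (12 GB), 20 GB left
drive 2: place d5 (10 GB), 10 GB left
drive 3: place d6 (11 GB), 21 GB left
drive 3: place d7 (12 GB), 9 GB left
drive 4: place d8 (13 GB), 19 GB left
drive 4: place d9 (12 GB), 7 GB left
drive 5: place d10 (11 GB), 21 GB left
drive 5: place d11 (12 GB), 9 GB left
drive 6: place d12 (13 GB), 19 GB left
drive 2: place d13 (10 GB), 0 GB left
6 drives × 32 GB = 192 GB; used 148 GB; unused 44 GB.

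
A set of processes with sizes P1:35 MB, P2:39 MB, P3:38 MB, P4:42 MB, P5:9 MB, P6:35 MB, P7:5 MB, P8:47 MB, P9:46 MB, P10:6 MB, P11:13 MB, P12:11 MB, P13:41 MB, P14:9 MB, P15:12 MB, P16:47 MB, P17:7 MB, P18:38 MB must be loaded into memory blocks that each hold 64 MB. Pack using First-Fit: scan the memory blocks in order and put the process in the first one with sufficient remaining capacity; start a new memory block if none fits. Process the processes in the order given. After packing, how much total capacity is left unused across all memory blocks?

160

Put P1 (35 MB) in memory block 1; 29 MB remain.
Put P2 (39 MB) in memory block 2; 25 MB remain.
Put P3 (38 MB) in memory block 3; 26 MB remain.
Put P4 (42 MB) in memory block 4; 22 MB remain.
Put P5 (9 MB) in memory block 1; 20 MB remain.
Put P6 (35 MB) in memory block 5; 29 MB remain.
Put P7 (5 MB) in memory block 1; 15 MB remain.
Put P8 (47 MB) in memory block 6; 17 MB remain.
Put P9 (46 MB) in memory block 7; 18 MB remain.
Put P10 (6 MB) in memory block 1; 9 MB remain.
Put P11 (13 MB) in memory block 2; 12 MB remain.
Put P12 (11 MB) in memory block 2; 1 MB remain.
Put P13 (41 MB) in memory block 8; 23 MB remain.
Put P14 (9 MB) in memory block 1; 0 MB remain.
Put P15 (12 MB) in memory block 3; 14 MB remain.
Put P16 (47 MB) in memory block 9; 17 MB remain.
Put P17 (7 MB) in memory block 3; 7 MB remain.
Put P18 (38 MB) in memory block 10; 26 MB remain.
10 memory blocks × 64 MB = 640 MB; used 480 MB; unused 160 MB.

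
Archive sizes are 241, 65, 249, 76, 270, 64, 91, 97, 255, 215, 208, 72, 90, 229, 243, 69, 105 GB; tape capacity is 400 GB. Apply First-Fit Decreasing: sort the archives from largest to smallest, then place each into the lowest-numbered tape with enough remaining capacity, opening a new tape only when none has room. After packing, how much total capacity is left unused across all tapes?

561

Sorted descending: 270, 255, 249, 243, 241, 229, 215, 208, 105, 97, 91, 90, 76, 72, 69, 65, 64.
tape 1: place 270 GB, 130 GB left
tape 2: place 255 GB, 145 GB left
tape 3: place 249 GB, 151 GB left
tape 4: place 243 GB, 157 GB left
tape 5: place 241 GB, 159 GB left
tape 6: place 229 GB, 171 GB left
tape 7: place 215 GB, 185 GB left
tape 8: place 208 GB, 192 GB left
tape 1: place 105 GB, 25 GB left
tape 2: place 97 GB, 48 GB left
tape 3: place 91 GB, 60 GB left
tape 4: place 90 GB, 67 GB left
tape 5: place 76 GB, 83 GB left
tape 5: place 72 GB, 11 GB left
tape 6: place 69 GB, 102 GB left
tape 4: place 65 GB, 2 GB left
tape 6: place 64 GB, 38 GB left
8 tapes × 400 GB = 3200 GB; used 2639 GB; unused 561 GB.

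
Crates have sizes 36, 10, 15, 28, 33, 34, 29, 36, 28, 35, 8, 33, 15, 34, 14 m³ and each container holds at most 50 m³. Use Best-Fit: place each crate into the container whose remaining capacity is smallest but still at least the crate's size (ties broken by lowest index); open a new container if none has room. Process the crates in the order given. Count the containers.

10

container 1: place 36 m³, 14 m³ left
container 1: place 10 m³, 4 m³ left
container 2: place 15 m³, 35 m³ left
container 2: place 28 m³, 7 m³ left
container 3: place 33 m³, 17 m³ left
container 4: place 34 m³, 16 m³ left
container 5: place 29 m³, 21 m³ left
container 6: place 36 m³, 14 m³ left
container 7: place 28 m³, 22 m³ left
container 8: place 35 m³, 15 m³ left
container 6: place 8 m³, 6 m³ left
container 9: place 33 m³, 17 m³ left
container 8: place 15 m³, 0 m³ left
container 10: place 34 m³, 16 m³ left
container 4: place 14 m³, 2 m³ left
Final containers: [36,10] [15,28] [33] [34,14] [29] [36,8] [28] [35,15] [33] [34].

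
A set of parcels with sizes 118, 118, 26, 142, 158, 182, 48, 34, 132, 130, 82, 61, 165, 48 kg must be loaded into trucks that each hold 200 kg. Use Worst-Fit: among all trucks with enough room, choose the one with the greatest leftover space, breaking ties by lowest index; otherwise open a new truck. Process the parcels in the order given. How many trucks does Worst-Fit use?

truck 1: place 118 kg, 82 kg left
truck 2: place 118 kg, 82 kg left
truck 1: place 26 kg, 56 kg left
truck 3: place 142 kg, 58 kg left
truck 4: place 158 kg, 42 kg left
truck 5: place 182 kg, 18 kg left
truck 2: place 48 kg, 34 kg left
truck 3: place 34 kg, 24 kg left
truck 6: place 132 kg, 68 kg left
truck 7: place 130 kg, 70 kg left
truck 8: place 82 kg, 118 kg left
truck 8: place 61 kg, 57 kg left
truck 9: place 165 kg, 35 kg left
truck 7: place 48 kg, 22 kg left

9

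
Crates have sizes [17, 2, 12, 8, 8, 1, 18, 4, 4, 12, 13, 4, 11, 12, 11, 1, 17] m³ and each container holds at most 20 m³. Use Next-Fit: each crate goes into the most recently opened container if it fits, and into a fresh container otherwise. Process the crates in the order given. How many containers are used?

10 containers

17 m³ → container 1 (remaining 3 m³)
2 m³ → container 1 (remaining 1 m³)
12 m³ → container 2 (remaining 8 m³)
8 m³ → container 2 (remaining 0 m³)
8 m³ → container 3 (remaining 12 m³)
1 m³ → container 3 (remaining 11 m³)
18 m³ → container 4 (remaining 2 m³)
4 m³ → container 5 (remaining 16 m³)
4 m³ → container 5 (remaining 12 m³)
12 m³ → container 5 (remaining 0 m³)
13 m³ → container 6 (remaining 7 m³)
4 m³ → container 6 (remaining 3 m³)
11 m³ → container 7 (remaining 9 m³)
12 m³ → container 8 (remaining 8 m³)
11 m³ → container 9 (remaining 9 m³)
1 m³ → container 9 (remaining 8 m³)
17 m³ → container 10 (remaining 3 m³)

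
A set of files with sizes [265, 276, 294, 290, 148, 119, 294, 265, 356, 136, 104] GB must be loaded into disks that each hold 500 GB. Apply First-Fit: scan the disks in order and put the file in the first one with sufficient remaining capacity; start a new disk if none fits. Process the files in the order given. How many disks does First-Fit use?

disk 1: place 265 GB, 235 GB left
disk 2: place 276 GB, 224 GB left
disk 3: place 294 GB, 206 GB left
disk 4: place 290 GB, 210 GB left
disk 1: place 148 GB, 87 GB left
disk 2: place 119 GB, 105 GB left
disk 5: place 294 GB, 206 GB left
disk 6: place 265 GB, 235 GB left
disk 7: place 356 GB, 144 GB left
disk 3: place 136 GB, 70 GB left
disk 2: place 104 GB, 1 GB left

7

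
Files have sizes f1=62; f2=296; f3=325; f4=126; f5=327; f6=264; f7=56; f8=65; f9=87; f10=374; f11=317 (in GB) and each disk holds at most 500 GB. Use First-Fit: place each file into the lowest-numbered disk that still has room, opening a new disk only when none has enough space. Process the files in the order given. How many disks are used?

6 disks

Put f1 (62 GB) in disk 1; 438 GB remain.
Put f2 (296 GB) in disk 1; 142 GB remain.
Put f3 (325 GB) in disk 2; 175 GB remain.
Put f4 (126 GB) in disk 1; 16 GB remain.
Put f5 (327 GB) in disk 3; 173 GB remain.
Put f6 (264 GB) in disk 4; 236 GB remain.
Put f7 (56 GB) in disk 2; 119 GB remain.
Put f8 (65 GB) in disk 2; 54 GB remain.
Put f9 (87 GB) in disk 3; 86 GB remain.
Put f10 (374 GB) in disk 5; 126 GB remain.
Put f11 (317 GB) in disk 6; 183 GB remain.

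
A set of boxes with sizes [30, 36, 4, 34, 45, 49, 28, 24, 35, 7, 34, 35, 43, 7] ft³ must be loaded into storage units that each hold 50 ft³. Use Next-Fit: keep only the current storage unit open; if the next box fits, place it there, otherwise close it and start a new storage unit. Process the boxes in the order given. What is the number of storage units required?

storage unit 1: place 30 ft³, 20 ft³ left
storage unit 2: place 36 ft³, 14 ft³ left
storage unit 2: place 4 ft³, 10 ft³ left
storage unit 3: place 34 ft³, 16 ft³ left
storage unit 4: place 45 ft³, 5 ft³ left
storage unit 5: place 49 ft³, 1 ft³ left
storage unit 6: place 28 ft³, 22 ft³ left
storage unit 7: place 24 ft³, 26 ft³ left
storage unit 8: place 35 ft³, 15 ft³ left
storage unit 8: place 7 ft³, 8 ft³ left
storage unit 9: place 34 ft³, 16 ft³ left
storage unit 10: place 35 ft³, 15 ft³ left
storage unit 11: place 43 ft³, 7 ft³ left
storage unit 11: place 7 ft³, 0 ft³ left
Final storage units: [30] [36,4] [34] [45] [49] [28] [24] [35,7] [34] [35] [43,7].

11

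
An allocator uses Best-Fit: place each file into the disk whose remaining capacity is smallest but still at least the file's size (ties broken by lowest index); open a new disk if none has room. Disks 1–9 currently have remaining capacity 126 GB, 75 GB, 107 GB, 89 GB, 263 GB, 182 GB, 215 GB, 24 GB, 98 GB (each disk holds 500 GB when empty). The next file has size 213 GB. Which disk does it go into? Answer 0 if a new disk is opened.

Disks with room: disk 5 (263 GB), disk 7 (215 GB).
Tightest fit is disk 7 with 215 GB free.

7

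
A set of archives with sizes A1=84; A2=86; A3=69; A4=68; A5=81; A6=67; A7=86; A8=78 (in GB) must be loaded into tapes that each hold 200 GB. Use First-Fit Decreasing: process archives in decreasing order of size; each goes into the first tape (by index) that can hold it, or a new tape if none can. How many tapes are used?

4 tapes

Sorted descending: 86, 86, 84, 81, 78, 69, 68, 67.
86 GB → tape 1 (remaining 114 GB)
86 GB → tape 1 (remaining 28 GB)
84 GB → tape 2 (remaining 116 GB)
81 GB → tape 2 (remaining 35 GB)
78 GB → tape 3 (remaining 122 GB)
69 GB → tape 3 (remaining 53 GB)
68 GB → tape 4 (remaining 132 GB)
67 GB → tape 4 (remaining 65 GB)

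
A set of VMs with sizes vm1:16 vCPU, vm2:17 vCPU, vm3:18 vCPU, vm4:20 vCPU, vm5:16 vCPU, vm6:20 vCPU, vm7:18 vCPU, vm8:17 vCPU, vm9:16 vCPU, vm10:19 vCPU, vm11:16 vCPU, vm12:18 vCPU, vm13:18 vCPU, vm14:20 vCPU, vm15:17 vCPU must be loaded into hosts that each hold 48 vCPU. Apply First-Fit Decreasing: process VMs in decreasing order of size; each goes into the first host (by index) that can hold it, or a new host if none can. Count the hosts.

7

Sorted descending: 20, 20, 20, 19, 18, 18, 18, 18, 17, 17, 17, 16, 16, 16, 16.
Put 20 vCPU in host 1; 28 vCPU remain.
Put 20 vCPU in host 1; 8 vCPU remain.
Put 20 vCPU in host 2; 28 vCPU remain.
Put 19 vCPU in host 2; 9 vCPU remain.
Put 18 vCPU in host 3; 30 vCPU remain.
Put 18 vCPU in host 3; 12 vCPU remain.
Put 18 vCPU in host 4; 30 vCPU remain.
Put 18 vCPU in host 4; 12 vCPU remain.
Put 17 vCPU in host 5; 31 vCPU remain.
Put 17 vCPU in host 5; 14 vCPU remain.
Put 17 vCPU in host 6; 31 vCPU remain.
Put 16 vCPU in host 6; 15 vCPU remain.
Put 16 vCPU in host 7; 32 vCPU remain.
Put 16 vCPU in host 7; 16 vCPU remain.
Put 16 vCPU in host 7; 0 vCPU remain.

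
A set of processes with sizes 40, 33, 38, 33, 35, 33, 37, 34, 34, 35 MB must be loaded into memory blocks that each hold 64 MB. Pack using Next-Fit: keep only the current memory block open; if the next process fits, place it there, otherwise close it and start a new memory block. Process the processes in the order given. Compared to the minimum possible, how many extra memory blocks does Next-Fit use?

Next-Fit: [40] [33] [38] [33] [35] [33] [37] [34] [34] [35] → 10 memory blocks.
10 processes exceed 32 MB (half the capacity), and no two of those can share a memory block, so at least 10 memory blocks are needed.
So 10 is already optimal.

0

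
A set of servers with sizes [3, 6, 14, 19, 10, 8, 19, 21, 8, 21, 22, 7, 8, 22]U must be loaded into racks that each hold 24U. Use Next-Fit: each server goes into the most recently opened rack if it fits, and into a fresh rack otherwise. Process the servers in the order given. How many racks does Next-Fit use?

10

rack 1: place 3U, 21U left
rack 1: place 6U, 15U left
rack 1: place 14U, 1U left
rack 2: place 19U, 5U left
rack 3: place 10U, 14U left
rack 3: place 8U, 6U left
rack 4: place 19U, 5U left
rack 5: place 21U, 3U left
rack 6: place 8U, 16U left
rack 7: place 21U, 3U left
rack 8: place 22U, 2U left
rack 9: place 7U, 17U left
rack 9: place 8U, 9U left
rack 10: place 22U, 2U left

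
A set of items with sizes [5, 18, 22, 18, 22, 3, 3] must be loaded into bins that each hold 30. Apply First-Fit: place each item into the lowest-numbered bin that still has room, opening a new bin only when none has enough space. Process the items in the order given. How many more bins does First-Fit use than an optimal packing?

0

First-Fit: [5,18,3,3] [22] [18] [22] → 4 bins.
Total size 91; any packing needs at least ⌈91/30⌉ = 4 bins.
So 4 is already optimal.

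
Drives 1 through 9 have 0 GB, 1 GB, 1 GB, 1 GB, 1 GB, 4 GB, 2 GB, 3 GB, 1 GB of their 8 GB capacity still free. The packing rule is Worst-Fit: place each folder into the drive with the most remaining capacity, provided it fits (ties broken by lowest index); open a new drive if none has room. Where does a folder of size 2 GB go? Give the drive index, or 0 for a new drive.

Drives with room: drive 6 (4 GB), drive 7 (2 GB), drive 8 (3 GB).
Most room is drive 6 with 4 GB free.

6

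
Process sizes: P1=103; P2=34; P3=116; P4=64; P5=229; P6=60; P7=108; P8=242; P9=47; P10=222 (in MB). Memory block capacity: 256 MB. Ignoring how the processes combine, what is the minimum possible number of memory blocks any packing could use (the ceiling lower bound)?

Total size = 103 + 34 + 116 + 64 + 229 + 60 + 108 + 242 + 47 + 222 = 1225 MB.
⌈1225 / 256⌉ = 5.

5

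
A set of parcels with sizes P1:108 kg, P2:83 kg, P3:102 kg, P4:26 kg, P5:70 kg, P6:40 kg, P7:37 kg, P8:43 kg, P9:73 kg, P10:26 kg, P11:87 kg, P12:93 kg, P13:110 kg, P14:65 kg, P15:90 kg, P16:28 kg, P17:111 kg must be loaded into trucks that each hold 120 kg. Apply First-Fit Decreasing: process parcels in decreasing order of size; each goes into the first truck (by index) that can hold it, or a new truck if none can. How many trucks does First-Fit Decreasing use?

Sorted descending: 111, 110, 108, 102, 93, 90, 87, 83, 73, 70, 65, 43, 40, 37, 28, 26, 26.
truck 1: place 111 kg, 9 kg left
truck 2: place 110 kg, 10 kg left
truck 3: place 108 kg, 12 kg left
truck 4: place 102 kg, 18 kg left
truck 5: place 93 kg, 27 kg left
truck 6: place 90 kg, 30 kg left
truck 7: place 87 kg, 33 kg left
truck 8: place 83 kg, 37 kg left
truck 9: place 73 kg, 47 kg left
truck 10: place 70 kg, 50 kg left
truck 11: place 65 kg, 55 kg left
truck 9: place 43 kg, 4 kg left
truck 10: place 40 kg, 10 kg left
truck 8: place 37 kg, 0 kg left
truck 6: place 28 kg, 2 kg left
truck 5: place 26 kg, 1 kg left
truck 7: place 26 kg, 7 kg left

11 trucks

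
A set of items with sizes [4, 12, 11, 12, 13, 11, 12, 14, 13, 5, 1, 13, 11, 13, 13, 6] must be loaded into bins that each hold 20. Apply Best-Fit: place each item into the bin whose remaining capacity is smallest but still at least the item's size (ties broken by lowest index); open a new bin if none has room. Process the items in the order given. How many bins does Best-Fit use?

12

bin 1: place 4, 16 left
bin 1: place 12, 4 left
bin 2: place 11, 9 left
bin 3: place 12, 8 left
bin 4: place 13, 7 left
bin 5: place 11, 9 left
bin 6: place 12, 8 left
bin 7: place 14, 6 left
bin 8: place 13, 7 left
bin 7: place 5, 1 left
bin 7: place 1, 0 left
bin 9: place 13, 7 left
bin 10: place 11, 9 left
bin 11: place 13, 7 left
bin 12: place 13, 7 left
bin 4: place 6, 1 left
Final bins: [4,12] [11] [12] [13,6] [11] [12] [14,5,1] [13] [13] [11] [13] [13].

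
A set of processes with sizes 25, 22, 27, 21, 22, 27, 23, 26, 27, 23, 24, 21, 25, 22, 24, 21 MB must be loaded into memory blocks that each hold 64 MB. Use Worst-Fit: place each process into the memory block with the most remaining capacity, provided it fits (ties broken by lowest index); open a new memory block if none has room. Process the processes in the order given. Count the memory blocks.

8

Put 25 MB in memory block 1; 39 MB remain.
Put 22 MB in memory block 1; 17 MB remain.
Put 27 MB in memory block 2; 37 MB remain.
Put 21 MB in memory block 2; 16 MB remain.
Put 22 MB in memory block 3; 42 MB remain.
Put 27 MB in memory block 3; 15 MB remain.
Put 23 MB in memory block 4; 41 MB remain.
Put 26 MB in memory block 4; 15 MB remain.
Put 27 MB in memory block 5; 37 MB remain.
Put 23 MB in memory block 5; 14 MB remain.
Put 24 MB in memory block 6; 40 MB remain.
Put 21 MB in memory block 6; 19 MB remain.
Put 25 MB in memory block 7; 39 MB remain.
Put 22 MB in memory block 7; 17 MB remain.
Put 24 MB in memory block 8; 40 MB remain.
Put 21 MB in memory block 8; 19 MB remain.
Final memory blocks: [25,22] [27,21] [22,27] [23,26] [27,23] [24,21] [25,22] [24,21].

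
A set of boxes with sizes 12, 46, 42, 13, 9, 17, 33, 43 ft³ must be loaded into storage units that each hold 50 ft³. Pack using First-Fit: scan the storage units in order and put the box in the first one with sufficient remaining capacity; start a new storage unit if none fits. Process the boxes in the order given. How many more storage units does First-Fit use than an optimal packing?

First-Fit: [12,13,9] [46] [42] [17,33] [43] → 5 storage units.
Total size 215 ft³; any packing needs at least ⌈215/50⌉ = 5 storage units.
So 5 is already optimal.

0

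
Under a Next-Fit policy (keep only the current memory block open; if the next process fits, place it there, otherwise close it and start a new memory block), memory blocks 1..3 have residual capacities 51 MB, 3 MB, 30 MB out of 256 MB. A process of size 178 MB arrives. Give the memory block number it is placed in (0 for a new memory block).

0

Next-Fit only looks at memory block 3, which has 30 MB free.
178 MB does not fit, so a new memory block is opened.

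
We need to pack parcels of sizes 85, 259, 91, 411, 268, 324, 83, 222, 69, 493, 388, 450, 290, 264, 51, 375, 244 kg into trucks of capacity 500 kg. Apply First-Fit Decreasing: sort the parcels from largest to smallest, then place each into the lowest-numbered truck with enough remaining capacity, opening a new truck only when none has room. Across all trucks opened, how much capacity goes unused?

1133

Sorted descending: 493, 450, 411, 388, 375, 324, 290, 268, 264, 259, 244, 222, 91, 85, 83, 69, 51.
Put 493 kg in truck 1; 7 kg remain.
Put 450 kg in truck 2; 50 kg remain.
Put 411 kg in truck 3; 89 kg remain.
Put 388 kg in truck 4; 112 kg remain.
Put 375 kg in truck 5; 125 kg remain.
Put 324 kg in truck 6; 176 kg remain.
Put 290 kg in truck 7; 210 kg remain.
Put 268 kg in truck 8; 232 kg remain.
Put 264 kg in truck 9; 236 kg remain.
Put 259 kg in truck 10; 241 kg remain.
Put 244 kg in truck 11; 256 kg remain.
Put 222 kg in truck 8; 10 kg remain.
Put 91 kg in truck 4; 21 kg remain.
Put 85 kg in truck 3; 4 kg remain.
Put 83 kg in truck 5; 42 kg remain.
Put 69 kg in truck 6; 107 kg remain.
Put 51 kg in truck 6; 56 kg remain.
11 trucks × 500 kg = 5500 kg; used 4367 kg; unused 1133 kg.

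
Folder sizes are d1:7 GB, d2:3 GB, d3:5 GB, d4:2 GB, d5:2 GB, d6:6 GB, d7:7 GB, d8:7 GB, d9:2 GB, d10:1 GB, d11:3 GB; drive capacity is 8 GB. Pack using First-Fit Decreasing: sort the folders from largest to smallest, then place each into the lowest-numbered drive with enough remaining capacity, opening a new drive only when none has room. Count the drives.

6

Sorted descending: 7, 7, 7, 6, 5, 3, 3, 2, 2, 2, 1.
drive 1: place 7 GB, 1 GB left
drive 2: place 7 GB, 1 GB left
drive 3: place 7 GB, 1 GB left
drive 4: place 6 GB, 2 GB left
drive 5: place 5 GB, 3 GB left
drive 5: place 3 GB, 0 GB left
drive 6: place 3 GB, 5 GB left
drive 4: place 2 GB, 0 GB left
drive 6: place 2 GB, 3 GB left
drive 6: place 2 GB, 1 GB left
drive 1: place 1 GB, 0 GB left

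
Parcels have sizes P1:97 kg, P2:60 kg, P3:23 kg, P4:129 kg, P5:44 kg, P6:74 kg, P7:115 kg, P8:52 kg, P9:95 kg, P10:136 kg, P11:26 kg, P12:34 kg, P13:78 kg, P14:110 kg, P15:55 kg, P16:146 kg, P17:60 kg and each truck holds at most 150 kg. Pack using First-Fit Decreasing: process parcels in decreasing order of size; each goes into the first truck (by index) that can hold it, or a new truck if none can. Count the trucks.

10

Sorted descending: 146, 136, 129, 115, 110, 97, 95, 78, 74, 60, 60, 55, 52, 44, 34, 26, 23.
truck 1: place 146 kg, 4 kg left
truck 2: place 136 kg, 14 kg left
truck 3: place 129 kg, 21 kg left
truck 4: place 115 kg, 35 kg left
truck 5: place 110 kg, 40 kg left
truck 6: place 97 kg, 53 kg left
truck 7: place 95 kg, 55 kg left
truck 8: place 78 kg, 72 kg left
truck 9: place 74 kg, 76 kg left
truck 8: place 60 kg, 12 kg left
truck 9: place 60 kg, 16 kg left
truck 7: place 55 kg, 0 kg left
truck 6: place 52 kg, 1 kg left
truck 10: place 44 kg, 106 kg left
truck 4: place 34 kg, 1 kg left
truck 5: place 26 kg, 14 kg left
truck 10: place 23 kg, 83 kg left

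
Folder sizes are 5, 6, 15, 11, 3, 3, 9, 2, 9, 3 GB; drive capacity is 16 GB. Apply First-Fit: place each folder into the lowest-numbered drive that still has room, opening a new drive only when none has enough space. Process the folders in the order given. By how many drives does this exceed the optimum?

First-Fit: [5,6,3,2] [15] [11,3] [9,3] [9] → 5 drives.
Total size 66 GB; any packing needs at least ⌈66/16⌉ = 5 drives.
So 5 is already optimal.

0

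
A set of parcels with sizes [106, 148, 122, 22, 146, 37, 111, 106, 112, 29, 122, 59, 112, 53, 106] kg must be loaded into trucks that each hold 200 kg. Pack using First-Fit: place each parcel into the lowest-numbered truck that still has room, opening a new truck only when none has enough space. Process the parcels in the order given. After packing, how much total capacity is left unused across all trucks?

609

Put 106 kg in truck 1; 94 kg remain.
Put 148 kg in truck 2; 52 kg remain.
Put 122 kg in truck 3; 78 kg remain.
Put 22 kg in truck 1; 72 kg remain.
Put 146 kg in truck 4; 54 kg remain.
Put 37 kg in truck 1; 35 kg remain.
Put 111 kg in truck 5; 89 kg remain.
Put 106 kg in truck 6; 94 kg remain.
Put 112 kg in truck 7; 88 kg remain.
Put 29 kg in truck 1; 6 kg remain.
Put 122 kg in truck 8; 78 kg remain.
Put 59 kg in truck 3; 19 kg remain.
Put 112 kg in truck 9; 88 kg remain.
Put 53 kg in truck 4; 1 kg remain.
Put 106 kg in truck 10; 94 kg remain.
10 trucks × 200 kg = 2000 kg; used 1391 kg; unused 609 kg.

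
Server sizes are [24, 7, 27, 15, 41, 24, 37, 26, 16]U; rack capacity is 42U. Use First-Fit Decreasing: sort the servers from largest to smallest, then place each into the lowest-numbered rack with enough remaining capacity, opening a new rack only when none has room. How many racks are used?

6

Sorted descending: 41, 37, 27, 26, 24, 24, 16, 15, 7.
rack 1: place 41U, 1U left
rack 2: place 37U, 5U left
rack 3: place 27U, 15U left
rack 4: place 26U, 16U left
rack 5: place 24U, 18U left
rack 6: place 24U, 18U left
rack 4: place 16U, 0U left
rack 3: place 15U, 0U left
rack 5: place 7U, 11U left
Final racks: [41] [37] [27,15] [26,16] [24,7] [24].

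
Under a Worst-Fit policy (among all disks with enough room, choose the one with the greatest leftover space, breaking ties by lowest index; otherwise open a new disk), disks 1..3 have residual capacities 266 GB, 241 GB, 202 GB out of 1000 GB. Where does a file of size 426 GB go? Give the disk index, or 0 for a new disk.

0

No disk has ≥ 426 GB free, so a new disk is opened.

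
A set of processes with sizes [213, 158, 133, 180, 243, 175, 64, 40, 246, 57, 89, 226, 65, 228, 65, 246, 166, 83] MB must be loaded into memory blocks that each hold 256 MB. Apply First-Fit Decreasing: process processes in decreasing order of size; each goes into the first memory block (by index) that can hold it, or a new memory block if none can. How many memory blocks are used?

11 memory blocks

Sorted descending: 246, 246, 243, 228, 226, 213, 180, 175, 166, 158, 133, 89, 83, 65, 65, 64, 57, 40.
Put 246 MB in memory block 1; 10 MB remain.
Put 246 MB in memory block 2; 10 MB remain.
Put 243 MB in memory block 3; 13 MB remain.
Put 228 MB in memory block 4; 28 MB remain.
Put 226 MB in memory block 5; 30 MB remain.
Put 213 MB in memory block 6; 43 MB remain.
Put 180 MB in memory block 7; 76 MB remain.
Put 175 MB in memory block 8; 81 MB remain.
Put 166 MB in memory block 9; 90 MB remain.
Put 158 MB in memory block 10; 98 MB remain.
Put 133 MB in memory block 11; 123 MB remain.
Put 89 MB in memory block 9; 1 MB remain.
Put 83 MB in memory block 10; 15 MB remain.
Put 65 MB in memory block 7; 11 MB remain.
Put 65 MB in memory block 8; 16 MB remain.
Put 64 MB in memory block 11; 59 MB remain.
Put 57 MB in memory block 11; 2 MB remain.
Put 40 MB in memory block 6; 3 MB remain.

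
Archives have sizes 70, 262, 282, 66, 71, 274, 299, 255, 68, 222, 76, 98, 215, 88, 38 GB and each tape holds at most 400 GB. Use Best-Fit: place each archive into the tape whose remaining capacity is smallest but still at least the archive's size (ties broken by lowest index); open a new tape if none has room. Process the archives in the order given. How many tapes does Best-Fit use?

tape 1: place 70 GB, 330 GB left
tape 1: place 262 GB, 68 GB left
tape 2: place 282 GB, 118 GB left
tape 1: place 66 GB, 2 GB left
tape 2: place 71 GB, 47 GB left
tape 3: place 274 GB, 126 GB left
tape 4: place 299 GB, 101 GB left
tape 5: place 255 GB, 145 GB left
tape 4: place 68 GB, 33 GB left
tape 6: place 222 GB, 178 GB left
tape 3: place 76 GB, 50 GB left
tape 5: place 98 GB, 47 GB left
tape 7: place 215 GB, 185 GB left
tape 6: place 88 GB, 90 GB left
tape 2: place 38 GB, 9 GB left

7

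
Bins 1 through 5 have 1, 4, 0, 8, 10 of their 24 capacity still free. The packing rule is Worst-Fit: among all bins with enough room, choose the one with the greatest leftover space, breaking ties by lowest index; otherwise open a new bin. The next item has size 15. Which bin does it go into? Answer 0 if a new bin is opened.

No bin has ≥ 15 free, so a new bin is opened.

0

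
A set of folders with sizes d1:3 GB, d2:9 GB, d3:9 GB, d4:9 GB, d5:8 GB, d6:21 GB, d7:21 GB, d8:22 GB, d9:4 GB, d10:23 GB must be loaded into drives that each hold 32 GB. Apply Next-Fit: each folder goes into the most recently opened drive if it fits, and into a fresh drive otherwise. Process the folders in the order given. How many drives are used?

5

d1 (3 GB) → drive 1 (remaining 29 GB)
d2 (9 GB) → drive 1 (remaining 20 GB)
d3 (9 GB) → drive 1 (remaining 11 GB)
d4 (9 GB) → drive 1 (remaining 2 GB)
d5 (8 GB) → drive 2 (remaining 24 GB)
d6 (21 GB) → drive 2 (remaining 3 GB)
d7 (21 GB) → drive 3 (remaining 11 GB)
d8 (22 GB) → drive 4 (remaining 10 GB)
d9 (4 GB) → drive 4 (remaining 6 GB)
d10 (23 GB) → drive 5 (remaining 9 GB)
Final drives: [3,9,9,9] [8,21] [21] [22,4] [23].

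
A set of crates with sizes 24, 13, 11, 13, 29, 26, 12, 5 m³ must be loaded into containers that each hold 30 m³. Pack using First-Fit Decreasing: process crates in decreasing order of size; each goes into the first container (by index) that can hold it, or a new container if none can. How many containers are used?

5 containers

Sorted descending: 29, 26, 24, 13, 13, 12, 11, 5.
Put 29 m³ in container 1; 1 m³ remain.
Put 26 m³ in container 2; 4 m³ remain.
Put 24 m³ in container 3; 6 m³ remain.
Put 13 m³ in container 4; 17 m³ remain.
Put 13 m³ in container 4; 4 m³ remain.
Put 12 m³ in container 5; 18 m³ remain.
Put 11 m³ in container 5; 7 m³ remain.
Put 5 m³ in container 3; 1 m³ remain.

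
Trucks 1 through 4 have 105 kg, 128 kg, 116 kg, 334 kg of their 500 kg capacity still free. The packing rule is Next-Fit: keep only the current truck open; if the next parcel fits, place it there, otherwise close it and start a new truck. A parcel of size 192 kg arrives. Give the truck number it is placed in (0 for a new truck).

4

Next-Fit only looks at truck 4, which has 334 kg free.
192 kg fits there.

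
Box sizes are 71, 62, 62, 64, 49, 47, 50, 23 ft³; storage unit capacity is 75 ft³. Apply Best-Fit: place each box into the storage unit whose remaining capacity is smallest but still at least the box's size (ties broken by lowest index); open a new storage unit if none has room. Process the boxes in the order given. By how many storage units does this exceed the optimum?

0

Best-Fit: [71] [62] [62] [64] [49] [47] [50,23] → 7 storage units.
7 boxes exceed 37.5 ft³ (half the capacity), and no two of those can share a storage unit, so at least 7 storage units are needed.
So 7 is already optimal.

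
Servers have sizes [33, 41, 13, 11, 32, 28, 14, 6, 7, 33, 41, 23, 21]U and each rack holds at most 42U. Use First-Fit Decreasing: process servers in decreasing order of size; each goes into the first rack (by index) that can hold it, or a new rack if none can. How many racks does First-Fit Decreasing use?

Sorted descending: 41, 41, 33, 33, 32, 28, 23, 21, 14, 13, 11, 7, 6.
Put 41U in rack 1; 1U remain.
Put 41U in rack 2; 1U remain.
Put 33U in rack 3; 9U remain.
Put 33U in rack 4; 9U remain.
Put 32U in rack 5; 10U remain.
Put 28U in rack 6; 14U remain.
Put 23U in rack 7; 19U remain.
Put 21U in rack 8; 21U remain.
Put 14U in rack 6; 0U remain.
Put 13U in rack 7; 6U remain.
Put 11U in rack 8; 10U remain.
Put 7U in rack 3; 2U remain.
Put 6U in rack 4; 3U remain.

8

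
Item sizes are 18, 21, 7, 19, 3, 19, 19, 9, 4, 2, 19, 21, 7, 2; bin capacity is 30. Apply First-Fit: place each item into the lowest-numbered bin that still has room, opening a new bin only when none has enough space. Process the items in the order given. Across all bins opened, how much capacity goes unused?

40

18 → bin 1 (remaining 12)
21 → bin 2 (remaining 9)
7 → bin 1 (remaining 5)
19 → bin 3 (remaining 11)
3 → bin 1 (remaining 2)
19 → bin 4 (remaining 11)
19 → bin 5 (remaining 11)
9 → bin 2 (remaining 0)
4 → bin 3 (remaining 7)
2 → bin 1 (remaining 0)
19 → bin 6 (remaining 11)
21 → bin 7 (remaining 9)
7 → bin 3 (remaining 0)
2 → bin 4 (remaining 9)
7 bins × 30 = 210; used 170; unused 40.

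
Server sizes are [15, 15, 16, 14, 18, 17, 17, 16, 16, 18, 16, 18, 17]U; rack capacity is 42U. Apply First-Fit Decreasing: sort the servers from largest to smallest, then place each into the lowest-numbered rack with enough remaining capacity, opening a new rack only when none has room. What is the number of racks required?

Sorted descending: 18, 18, 18, 17, 17, 17, 16, 16, 16, 16, 15, 15, 14.
rack 1: place 18U, 24U left
rack 1: place 18U, 6U left
rack 2: place 18U, 24U left
rack 2: place 17U, 7U left
rack 3: place 17U, 25U left
rack 3: place 17U, 8U left
rack 4: place 16U, 26U left
rack 4: place 16U, 10U left
rack 5: place 16U, 26U left
rack 5: place 16U, 10U left
rack 6: place 15U, 27U left
rack 6: place 15U, 12U left
rack 7: place 14U, 28U left
Final racks: [18,18] [18,17] [17,17] [16,16] [16,16] [15,15] [14].

7 racks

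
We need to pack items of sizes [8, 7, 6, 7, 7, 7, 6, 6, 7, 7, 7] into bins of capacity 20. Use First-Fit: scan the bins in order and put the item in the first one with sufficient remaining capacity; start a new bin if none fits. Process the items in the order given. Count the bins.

Put 8 in bin 1; 12 remain.
Put 7 in bin 1; 5 remain.
Put 6 in bin 2; 14 remain.
Put 7 in bin 2; 7 remain.
Put 7 in bin 2; 0 remain.
Put 7 in bin 3; 13 remain.
Put 6 in bin 3; 7 remain.
Put 6 in bin 3; 1 remain.
Put 7 in bin 4; 13 remain.
Put 7 in bin 4; 6 remain.
Put 7 in bin 5; 13 remain.
Final bins: [8,7] [6,7,7] [7,6,6] [7,7] [7].

5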